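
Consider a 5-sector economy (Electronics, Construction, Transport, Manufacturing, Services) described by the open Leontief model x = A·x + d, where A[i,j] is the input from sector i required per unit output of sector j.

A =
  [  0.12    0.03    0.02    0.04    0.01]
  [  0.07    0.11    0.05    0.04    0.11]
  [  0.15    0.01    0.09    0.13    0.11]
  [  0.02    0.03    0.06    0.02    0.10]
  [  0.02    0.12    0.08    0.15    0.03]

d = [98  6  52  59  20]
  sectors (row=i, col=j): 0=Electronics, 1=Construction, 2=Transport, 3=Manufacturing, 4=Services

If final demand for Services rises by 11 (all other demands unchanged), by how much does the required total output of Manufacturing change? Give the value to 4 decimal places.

1.3754

Form M = I − A:
  [  0.88   -0.03   -0.02   -0.04   -0.01]
  [ -0.07    0.89   -0.05   -0.04   -0.11]
  [ -0.15   -0.01    0.91   -0.13   -0.11]
  [ -0.02   -0.03   -0.06    0.98   -0.10]
  [ -0.02   -0.12   -0.08   -0.15    0.97]
Leontief inverse L = M⁻¹:
  [  1.1476    0.0446    0.0338    0.0572    0.0266]
  [  0.1114    1.1514    0.0846    0.0857    0.1502]
  [  0.2043    0.0467    1.1317    0.1840    0.1547]
  [  0.0456    0.0549    0.0846    1.0549    0.1250]
  [  0.0613    0.1557    0.1176    0.1901    1.0821]
Total output x = L · d:
  x_0 = 1.1476·98 + 0.0446·6 + 0.0338·52 + 0.0572·59 + 0.0266·20 = 118.3943
  x_1 = 0.1114·98 + 1.1514·6 + 0.0846·52 + 0.0857·59 + 0.1502·20 = 30.2820
  x_2 = 0.2043·98 + 0.0467·6 + 1.1317·52 + 0.1840·59 + 0.1547·20 = 93.1035
  x_3 = 0.0456·98 + 0.0549·6 + 0.0846·52 + 1.0549·59 + 0.1250·20 = 73.9330
  x_4 = 0.0613·98 + 0.1557·6 + 0.1176·52 + 0.1901·59 + 1.0821·20 = 45.9175
Δx_3 = L[3,4] · Δd_4 = 0.1250 · 11 = 1.3754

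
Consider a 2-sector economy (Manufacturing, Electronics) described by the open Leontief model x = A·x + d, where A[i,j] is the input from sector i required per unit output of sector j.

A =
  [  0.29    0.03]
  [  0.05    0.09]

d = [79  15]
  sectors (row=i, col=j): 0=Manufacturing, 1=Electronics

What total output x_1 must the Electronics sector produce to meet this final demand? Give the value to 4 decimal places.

Form M = I − A:
  [  0.71   -0.03]
  [ -0.05    0.91]
Leontief inverse L = M⁻¹:
  [  1.4117    0.0465]
  [  0.0776    1.1015]
Total output x = L · d:
  x_0 = 1.4117·79 + 0.0465·15 = 112.2246
  x_1 = 0.0776·79 + 1.1015·15 = 22.6497

22.6497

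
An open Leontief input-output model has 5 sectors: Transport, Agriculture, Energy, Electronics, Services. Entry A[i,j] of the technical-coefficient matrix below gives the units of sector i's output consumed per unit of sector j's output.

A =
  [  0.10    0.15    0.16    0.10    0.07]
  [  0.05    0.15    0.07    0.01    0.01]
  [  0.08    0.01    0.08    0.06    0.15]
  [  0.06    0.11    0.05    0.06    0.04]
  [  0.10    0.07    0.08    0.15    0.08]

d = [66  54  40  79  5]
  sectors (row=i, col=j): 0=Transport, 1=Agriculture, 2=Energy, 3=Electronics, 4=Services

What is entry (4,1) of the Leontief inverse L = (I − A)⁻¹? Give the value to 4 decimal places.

L[4,1] = 0.1508

Form M = I − A:
  [  0.90   -0.15   -0.16   -0.10   -0.07]
  [ -0.05    0.85   -0.07   -0.01   -0.01]
  [ -0.08   -0.01    0.92   -0.06   -0.15]
  [ -0.06   -0.11   -0.05    0.94   -0.04]
  [ -0.10   -0.07   -0.08   -0.15    0.92]
Leontief inverse L = M⁻¹:
  [  1.1726    0.2426    0.2434    0.1650    0.1387]
  [  0.0832    1.2002    0.1111    0.0349    0.0390]
  [  0.1357    0.0696    1.1400    0.1202    0.2022]
  [  0.0987    0.1660    0.0955    1.0938    0.0724]
  [  0.1617    0.1508    0.1496    0.2094    1.1344]
Total output x = L · d:
  x_0 = 1.1726·66 + 0.2426·54 + 0.2434·40 + 0.1650·79 + 0.1387·5 = 113.9593
  x_1 = 0.0832·66 + 1.2002·54 + 0.1111·40 + 0.0349·79 + 0.0390·5 = 77.7010
  x_2 = 0.1357·66 + 0.0696·54 + 1.1400·40 + 0.1202·79 + 0.2022·5 = 68.8149
  x_3 = 0.0987·66 + 0.1660·54 + 0.0955·40 + 1.0938·79 + 0.0724·5 = 106.0701
  x_4 = 0.1617·66 + 0.1508·54 + 0.1496·40 + 0.2094·79 + 1.1344·5 = 47.0116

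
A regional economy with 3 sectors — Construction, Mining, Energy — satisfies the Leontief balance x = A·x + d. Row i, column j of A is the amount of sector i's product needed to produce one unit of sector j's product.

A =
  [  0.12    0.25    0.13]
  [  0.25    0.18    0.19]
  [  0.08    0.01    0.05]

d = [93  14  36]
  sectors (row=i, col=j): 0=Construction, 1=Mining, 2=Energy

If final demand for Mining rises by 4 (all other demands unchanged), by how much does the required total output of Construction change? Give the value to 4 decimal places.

Form M = I − A:
  [  0.88   -0.25   -0.13]
  [ -0.25    0.82   -0.19]
  [ -0.08   -0.01    0.95]
Leontief inverse L = M⁻¹:
  [  1.2701    0.3903    0.2519]
  [  0.4130    1.3494    0.3264]
  [  0.1113    0.0471    1.0773]
Total output x = L · d:
  x_0 = 1.2701·93 + 0.3903·14 + 0.2519·36 = 132.6552
  x_1 = 0.4130·93 + 1.3494·14 + 0.3264·36 = 69.0541
  x_2 = 0.1113·93 + 0.0471·14 + 1.0773·36 = 49.7926
Δx_0 = L[0,1] · Δd_1 = 0.3903 · 4 = 1.5612

1.5612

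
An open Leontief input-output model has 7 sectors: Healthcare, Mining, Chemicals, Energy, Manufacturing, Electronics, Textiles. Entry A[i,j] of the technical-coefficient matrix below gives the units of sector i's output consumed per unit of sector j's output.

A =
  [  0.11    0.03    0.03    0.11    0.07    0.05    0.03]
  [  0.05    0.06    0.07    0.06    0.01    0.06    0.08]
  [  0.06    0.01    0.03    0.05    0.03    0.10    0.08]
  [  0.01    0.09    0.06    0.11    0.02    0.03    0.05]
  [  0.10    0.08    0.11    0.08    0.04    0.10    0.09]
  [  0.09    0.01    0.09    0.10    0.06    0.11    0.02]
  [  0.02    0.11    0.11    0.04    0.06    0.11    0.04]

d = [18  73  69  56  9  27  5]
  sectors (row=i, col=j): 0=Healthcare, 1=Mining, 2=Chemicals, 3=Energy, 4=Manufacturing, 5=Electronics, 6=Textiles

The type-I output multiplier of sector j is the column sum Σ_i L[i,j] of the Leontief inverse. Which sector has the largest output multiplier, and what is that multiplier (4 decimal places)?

Energy (1.9981)

Form M = I − A:
  [  0.89   -0.03   -0.03   -0.11   -0.07   -0.05   -0.03]
  [ -0.05    0.94   -0.07   -0.06   -0.01   -0.06   -0.08]
  [ -0.06   -0.01    0.97   -0.05   -0.03   -0.10   -0.08]
  [ -0.01   -0.09   -0.06    0.89   -0.02   -0.03   -0.05]
  [ -0.10   -0.08   -0.11   -0.08    0.96   -0.10   -0.09]
  [ -0.09   -0.01   -0.09   -0.10   -0.06    0.89   -0.02]
  [ -0.02   -0.11   -0.11   -0.04   -0.06   -0.11    0.96]
Leontief inverse L = M⁻¹:
  [  1.1589    0.0728    0.0814    0.1769    0.1025    0.1053    0.0701]
  [  0.0893    1.0968    0.1170    0.1131    0.0383    0.1145    0.1158]
  [  0.1011    0.0443    1.0773    0.1037    0.0602    0.1537    0.1109]
  [  0.0417    0.1280    0.1040    1.1596    0.0420    0.0772    0.0866]
  [  0.1654    0.1343    0.1816    0.1645    1.0848    0.1842    0.1456]
  [  0.1459    0.0510    0.1463    0.1734    0.0968    1.1763    0.0636]
  [  0.0748    0.1518    0.1710    0.1070    0.0941    0.1824    1.0891]
Total output x = L · d:
  x_0 = 1.1589·18 + 0.0728·73 + 0.0814·69 + 0.1769·56 + 0.1025·9 + 0.1053·27 + 0.0701·5 = 45.8137
  x_1 = 0.0893·18 + 1.0968·73 + 0.1170·69 + 0.1131·56 + 0.0383·9 + 0.1145·27 + 0.1158·5 = 100.0943
  x_2 = 0.1011·18 + 0.0443·73 + 1.0773·69 + 0.1037·56 + 0.0602·9 + 0.1537·27 + 0.1109·5 = 90.4428
  x_3 = 0.0417·18 + 0.1280·73 + 0.1040·69 + 1.1596·56 + 0.0420·9 + 0.0772·27 + 0.0866·5 = 85.0987
  x_4 = 0.1654·18 + 0.1343·73 + 0.1816·69 + 0.1645·56 + 1.0848·9 + 0.1842·27 + 0.1456·5 = 49.9845
  x_5 = 0.1459·18 + 0.0510·73 + 0.1463·69 + 0.1734·56 + 0.0968·9 + 1.1763·27 + 0.0636·5 = 59.1030
  x_6 = 0.0748·18 + 0.1518·73 + 0.1710·69 + 0.1070·56 + 0.0941·9 + 0.1824·27 + 1.0891·5 = 41.4372
Output multipliers (column sums of L):
  Healthcare: 1.7771
  Mining: 1.6791
  Chemicals: 1.8786
  Energy: 1.9981
  Manufacturing: 1.5188
  Electronics: 1.9935
  Textiles: 1.6817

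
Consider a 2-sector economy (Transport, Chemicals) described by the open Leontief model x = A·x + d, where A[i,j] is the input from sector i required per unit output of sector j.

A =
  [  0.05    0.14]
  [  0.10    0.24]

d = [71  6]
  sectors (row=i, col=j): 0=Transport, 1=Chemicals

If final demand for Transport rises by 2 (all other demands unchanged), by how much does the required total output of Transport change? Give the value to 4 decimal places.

Form M = I − A:
  [  0.95   -0.14]
  [ -0.10    0.76]
Leontief inverse L = M⁻¹:
  [  1.0734    0.1977]
  [  0.1412    1.3418]
Total output x = L · d:
  x_0 = 1.0734·71 + 0.1977·6 = 77.4011
  x_1 = 0.1412·71 + 1.3418·6 = 18.0791
Δx_0 = L[0,0] · Δd_0 = 1.0734 · 2 = 2.1469

2.1469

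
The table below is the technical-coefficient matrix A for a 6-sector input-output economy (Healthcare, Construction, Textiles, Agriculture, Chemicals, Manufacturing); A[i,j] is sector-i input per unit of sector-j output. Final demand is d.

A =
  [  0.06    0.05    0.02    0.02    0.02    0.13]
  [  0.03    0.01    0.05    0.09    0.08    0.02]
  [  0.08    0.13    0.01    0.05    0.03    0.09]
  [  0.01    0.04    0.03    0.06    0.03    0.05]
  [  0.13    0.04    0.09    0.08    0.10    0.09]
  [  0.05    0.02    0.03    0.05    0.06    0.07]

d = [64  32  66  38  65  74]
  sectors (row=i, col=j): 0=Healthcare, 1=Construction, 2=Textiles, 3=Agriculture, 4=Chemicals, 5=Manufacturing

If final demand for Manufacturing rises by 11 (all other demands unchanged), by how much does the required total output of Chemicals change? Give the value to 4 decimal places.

Form M = I − A:
  [  0.94   -0.05   -0.02   -0.02   -0.02   -0.13]
  [ -0.03    0.99   -0.05   -0.09   -0.08   -0.02]
  [ -0.08   -0.13    0.99   -0.05   -0.03   -0.09]
  [ -0.01   -0.04   -0.03    0.94   -0.03   -0.05]
  [ -0.13   -0.04   -0.09   -0.08    0.90   -0.09]
  [ -0.05   -0.02   -0.03   -0.05   -0.06    0.93]
Leontief inverse L = M⁻¹:
  [  1.0841    0.0662    0.0355    0.0437    0.0435    0.1630]
  [  0.0569    1.0317    0.0677    0.1151    0.1026    0.0528]
  [  0.1088    0.1495    1.0319    0.0836    0.0615    0.1287]
  [  0.0272    0.0540    0.0425    1.0797    0.0476    0.0717]
  [  0.1800    0.0790    0.1198    0.1231    1.1406    0.1555]
  [  0.0761    0.0386    0.0467    0.0735    0.0827    1.1032]
Total output x = L · d:
  x_0 = 1.0841·64 + 0.0662·32 + 0.0355·66 + 0.0437·38 + 0.0435·65 + 0.1630·74 = 90.3859
  x_1 = 0.0569·64 + 1.0317·32 + 0.0677·66 + 0.1151·38 + 0.1026·65 + 0.0528·74 = 56.0748
  x_2 = 0.1088·64 + 0.1495·32 + 1.0319·66 + 0.0836·38 + 0.0615·65 + 0.1287·74 = 96.5484
  x_3 = 0.0272·64 + 0.0540·32 + 0.0425·66 + 1.0797·38 + 0.0476·65 + 0.0717·74 = 55.7032
  x_4 = 0.1800·64 + 0.0790·32 + 0.1198·66 + 0.1231·38 + 1.1406·65 + 0.1555·74 = 112.2752
  x_5 = 0.0761·64 + 0.0386·32 + 0.0467·66 + 0.0735·38 + 0.0827·65 + 1.1032·74 = 98.9881
Δx_4 = L[4,5] · Δd_5 = 0.1555 · 11 = 1.7100

1.7100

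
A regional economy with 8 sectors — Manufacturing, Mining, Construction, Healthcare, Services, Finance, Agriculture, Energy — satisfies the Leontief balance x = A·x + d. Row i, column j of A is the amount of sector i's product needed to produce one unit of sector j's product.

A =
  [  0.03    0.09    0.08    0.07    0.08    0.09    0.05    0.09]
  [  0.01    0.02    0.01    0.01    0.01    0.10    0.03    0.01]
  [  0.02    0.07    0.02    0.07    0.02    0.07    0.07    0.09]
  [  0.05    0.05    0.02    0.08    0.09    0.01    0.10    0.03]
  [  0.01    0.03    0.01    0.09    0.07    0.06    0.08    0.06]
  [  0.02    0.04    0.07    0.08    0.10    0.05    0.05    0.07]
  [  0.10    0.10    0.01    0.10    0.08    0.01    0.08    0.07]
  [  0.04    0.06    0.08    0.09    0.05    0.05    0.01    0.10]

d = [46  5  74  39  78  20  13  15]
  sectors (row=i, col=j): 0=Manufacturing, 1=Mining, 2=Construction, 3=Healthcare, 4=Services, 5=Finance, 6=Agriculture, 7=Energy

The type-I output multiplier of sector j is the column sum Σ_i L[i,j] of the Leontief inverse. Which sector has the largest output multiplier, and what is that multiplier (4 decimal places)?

Form M = I − A:
  [  0.97   -0.09   -0.08   -0.07   -0.08   -0.09   -0.05   -0.09]
  [ -0.01    0.98   -0.01   -0.01   -0.01   -0.10   -0.03   -0.01]
  [ -0.02   -0.07    0.98   -0.07   -0.02   -0.07   -0.07   -0.09]
  [ -0.05   -0.05   -0.02    0.92   -0.09   -0.01   -0.10   -0.03]
  [ -0.01   -0.03   -0.01   -0.09    0.93   -0.06   -0.08   -0.06]
  [ -0.02   -0.04   -0.07   -0.08   -0.10    0.95   -0.05   -0.07]
  [ -0.10   -0.10   -0.01   -0.10   -0.08   -0.01    0.92   -0.07]
  [ -0.04   -0.06   -0.08   -0.09   -0.05   -0.05   -0.01    0.90]
Leontief inverse L = M⁻¹:
  [  1.0643    0.1443    0.1168    0.1449    0.1428    0.1444    0.1091    0.1538]
  [  0.0226    1.0394    0.0253    0.0376    0.0362    0.1184    0.0511    0.0332]
  [  0.0496    0.1124    1.0490    0.1267    0.0690    0.1079    0.1133    0.1371]
  [  0.0817    0.0950    0.0435    1.1393    0.1414    0.0475    0.1504    0.0764]
  [  0.0400    0.0713    0.0350    0.1483    1.1212    0.0931    0.1270    0.1051]
  [  0.0503    0.0866    0.0988    0.1458    0.1545    1.0927    0.1031    0.1240]
  [  0.1368    0.1554    0.0442    0.1711    0.1425    0.0621    1.1386    0.1284]
  [  0.0679    0.1057    0.1124    0.1524    0.1015    0.0952    0.0588    1.1541]
Total output x = L · d:
  x_0 = 1.0643·46 + 0.1443·5 + 0.1168·74 + 0.1449·39 + 0.1428·78 + 0.1444·20 + 0.1091·13 + 0.1538·15 = 81.7235
  x_1 = 0.0226·46 + 1.0394·5 + 0.0253·74 + 0.0376·39 + 0.0362·78 + 0.1184·20 + 0.0511·13 + 0.0332·15 = 15.9270
  x_2 = 0.0496·46 + 0.1124·5 + 1.0490·74 + 0.1267·39 + 0.0690·78 + 0.1079·20 + 0.1133·13 + 0.1371·15 = 96.4774
  x_3 = 0.0817·46 + 0.0950·5 + 0.0435·74 + 1.1393·39 + 0.1414·78 + 0.0475·20 + 0.1504·13 + 0.0764·15 = 66.9615
  x_4 = 0.0400·46 + 0.0713·5 + 0.0350·74 + 0.1483·39 + 1.1212·78 + 0.0931·20 + 0.1270·13 + 0.1051·15 = 103.1113
  x_5 = 0.0503·46 + 0.0866·5 + 0.0988·74 + 0.1458·39 + 0.1545·78 + 1.0927·20 + 0.1031·13 + 0.1240·15 = 52.8469
  x_6 = 0.1368·46 + 0.1554·5 + 0.0442·74 + 0.1711·39 + 0.1425·78 + 0.0621·20 + 1.1386·13 + 0.1284·15 = 46.0978
  x_7 = 0.0679·46 + 0.1057·5 + 0.1124·74 + 0.1524·39 + 0.1015·78 + 0.0952·20 + 0.0588·13 + 1.1541·15 = 45.8091
Output multipliers (column sums of L):
  Manufacturing: 1.5132
  Mining: 1.8100
  Construction: 1.5248
  Healthcare: 2.0660
  Services: 1.9091
  Finance: 1.7613
  Agriculture: 1.8513
  Energy: 1.9122

Healthcare (2.0660)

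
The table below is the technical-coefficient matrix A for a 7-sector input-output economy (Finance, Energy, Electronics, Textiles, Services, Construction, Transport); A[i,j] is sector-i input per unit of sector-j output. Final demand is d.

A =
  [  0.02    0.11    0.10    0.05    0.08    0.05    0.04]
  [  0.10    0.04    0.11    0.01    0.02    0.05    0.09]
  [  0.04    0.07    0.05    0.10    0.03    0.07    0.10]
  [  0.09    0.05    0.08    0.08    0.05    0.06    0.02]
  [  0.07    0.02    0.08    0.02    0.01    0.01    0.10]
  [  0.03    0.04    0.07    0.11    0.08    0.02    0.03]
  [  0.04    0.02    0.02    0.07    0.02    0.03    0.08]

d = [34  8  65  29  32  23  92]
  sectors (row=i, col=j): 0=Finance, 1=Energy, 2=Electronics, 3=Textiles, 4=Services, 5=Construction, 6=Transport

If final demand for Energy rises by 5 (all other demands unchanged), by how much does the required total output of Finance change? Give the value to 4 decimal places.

Form M = I − A:
  [  0.98   -0.11   -0.10   -0.05   -0.08   -0.05   -0.04]
  [ -0.10    0.96   -0.11   -0.01   -0.02   -0.05   -0.09]
  [ -0.04   -0.07    0.95   -0.10   -0.03   -0.07   -0.10]
  [ -0.09   -0.05   -0.08    0.92   -0.05   -0.06   -0.02]
  [ -0.07   -0.02   -0.08   -0.02    0.99   -0.01   -0.10]
  [ -0.03   -0.04   -0.07   -0.11   -0.08    0.98   -0.03]
  [ -0.04   -0.02   -0.02   -0.07   -0.02   -0.03    0.92]
Leontief inverse L = M⁻¹:
  [  1.0643    0.1458    0.1540    0.0955    0.1070    0.0825    0.0937]
  [  0.1334    1.0787    0.1568    0.0573    0.0496    0.0813    0.1376]
  [  0.0832    0.1063    1.1022    0.1503    0.0611    0.1027    0.1471]
  [  0.1296    0.0903    0.1342    1.1274    0.0821    0.0927    0.0655]
  [  0.0946    0.0475    0.1121    0.0545    1.0303    0.0332    0.1352]
  [  0.0682    0.0714    0.1156    0.1501    0.1042    1.0482    0.0713]
  [  0.0651    0.0423    0.0505    0.1005    0.0391    0.0495    1.1075]
Total output x = L · d:
  x_0 = 1.0643·34 + 0.1458·8 + 0.1540·65 + 0.0955·29 + 0.1070·32 + 0.0825·23 + 0.0937·92 = 64.0754
  x_1 = 0.1334·34 + 1.0787·8 + 0.1568·65 + 0.0573·29 + 0.0496·32 + 0.0813·23 + 0.1376·92 = 41.1372
  x_2 = 0.0832·34 + 0.1063·8 + 1.1022·65 + 0.1503·29 + 0.0611·32 + 0.1027·23 + 0.1471·92 = 97.5267
  x_3 = 0.1296·34 + 0.0903·8 + 0.1342·65 + 1.1274·29 + 0.0821·32 + 0.0927·23 + 0.0655·92 = 57.3298
  x_4 = 0.0946·34 + 0.0475·8 + 0.1121·65 + 0.0545·29 + 1.0303·32 + 0.0332·23 + 0.1352·92 = 58.6334
  x_5 = 0.0682·34 + 0.0714·8 + 0.1156·65 + 0.1501·29 + 0.1042·32 + 1.0482·23 + 0.0713·92 = 48.7575
  x_6 = 0.0651·34 + 0.0423·8 + 0.0505·65 + 0.1005·29 + 0.0391·32 + 0.0495·23 + 1.1075·92 = 113.0269
Δx_0 = L[0,1] · Δd_1 = 0.1458 · 5 = 0.7289

0.7289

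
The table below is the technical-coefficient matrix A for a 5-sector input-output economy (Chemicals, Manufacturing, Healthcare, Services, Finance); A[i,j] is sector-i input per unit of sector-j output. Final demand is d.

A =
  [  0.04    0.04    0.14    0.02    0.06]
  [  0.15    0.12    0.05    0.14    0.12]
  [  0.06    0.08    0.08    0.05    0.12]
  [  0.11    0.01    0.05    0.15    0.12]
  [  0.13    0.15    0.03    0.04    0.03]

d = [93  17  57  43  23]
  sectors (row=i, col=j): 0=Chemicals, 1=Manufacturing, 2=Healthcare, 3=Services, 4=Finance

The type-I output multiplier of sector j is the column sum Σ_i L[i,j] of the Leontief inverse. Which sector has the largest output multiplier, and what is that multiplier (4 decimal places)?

Chemicals (1.8353)

Form M = I − A:
  [  0.96   -0.04   -0.14   -0.02   -0.06]
  [ -0.15    0.88   -0.05   -0.14   -0.12]
  [ -0.06   -0.08    0.92   -0.05   -0.12]
  [ -0.11   -0.01   -0.05    0.85   -0.12]
  [ -0.13   -0.15   -0.03   -0.04    0.97]
Leontief inverse L = M⁻¹:
  [  1.0865    0.0841    0.1764    0.0548    0.1062]
  [  0.2475    1.1962    0.1213    0.2196    0.2055]
  [  0.1275    0.1394    1.1252    0.1005    0.1768]
  [  0.1786    0.0618    0.1019    1.2053    0.1804]
  [  0.1952    0.2031    0.0814    0.0941    1.0898]
Total output x = L · d:
  x_0 = 1.0865·93 + 0.0841·17 + 0.1764·57 + 0.0548·43 + 0.1062·23 = 117.3258
  x_1 = 0.2475·93 + 1.1962·17 + 0.1213·57 + 0.2196·43 + 0.2055·23 = 64.4342
  x_2 = 0.1275·93 + 0.1394·17 + 1.1252·57 + 0.1005·43 + 0.1768·23 = 86.7497
  x_3 = 0.1786·93 + 0.0618·17 + 0.1019·57 + 1.2053·43 + 0.1804·23 = 79.4479
  x_4 = 0.1952·93 + 0.2031·17 + 0.0814·57 + 0.0941·43 + 1.0898·23 = 55.3587
Output multipliers (column sums of L):
  Chemicals: 1.8353
  Manufacturing: 1.6846
  Healthcare: 1.6061
  Services: 1.6744
  Finance: 1.7587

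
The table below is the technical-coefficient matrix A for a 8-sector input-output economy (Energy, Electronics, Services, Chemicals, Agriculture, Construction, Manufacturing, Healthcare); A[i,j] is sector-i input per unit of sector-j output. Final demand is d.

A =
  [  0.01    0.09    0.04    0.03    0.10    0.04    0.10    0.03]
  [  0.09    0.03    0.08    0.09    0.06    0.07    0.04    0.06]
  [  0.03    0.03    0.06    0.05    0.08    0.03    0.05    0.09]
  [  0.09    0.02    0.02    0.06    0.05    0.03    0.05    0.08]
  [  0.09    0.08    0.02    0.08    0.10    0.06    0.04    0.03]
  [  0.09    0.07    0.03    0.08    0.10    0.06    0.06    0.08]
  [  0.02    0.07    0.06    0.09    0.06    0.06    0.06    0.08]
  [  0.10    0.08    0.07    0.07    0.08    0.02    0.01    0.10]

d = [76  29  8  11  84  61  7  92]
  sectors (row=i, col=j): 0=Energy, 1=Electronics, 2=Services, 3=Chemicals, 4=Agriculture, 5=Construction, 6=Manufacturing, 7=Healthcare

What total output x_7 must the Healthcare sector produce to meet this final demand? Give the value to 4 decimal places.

144.5908

Form M = I − A:
  [  0.99   -0.09   -0.04   -0.03   -0.10   -0.04   -0.10   -0.03]
  [ -0.09    0.97   -0.08   -0.09   -0.06   -0.07   -0.04   -0.06]
  [ -0.03   -0.03    0.94   -0.05   -0.08   -0.03   -0.05   -0.09]
  [ -0.09   -0.02   -0.02    0.94   -0.05   -0.03   -0.05   -0.08]
  [ -0.09   -0.08   -0.02   -0.08    0.90   -0.06   -0.04   -0.03]
  [ -0.09   -0.07   -0.03   -0.08   -0.10    0.94   -0.06   -0.08]
  [ -0.02   -0.07   -0.06   -0.09   -0.06   -0.06    0.94   -0.08]
  [ -0.10   -0.08   -0.07   -0.07   -0.08   -0.02   -0.01    0.90]
Leontief inverse L = M⁻¹:
  [  1.0682    0.1407    0.0812    0.0933    0.1669    0.0831    0.1422    0.0870]
  [  0.1547    1.0892    0.1246    0.1558    0.1397    0.1142    0.0923    0.1271]
  [  0.0858    0.0792    1.0982    0.1060    0.1445    0.0660    0.0885    0.1459]
  [  0.1399    0.0687    0.0554    1.1111    0.1115    0.0640    0.0901    0.1310]
  [  0.1554    0.1382    0.0625    0.1463    1.1772    0.1065    0.0914    0.0905]
  [  0.1649    0.1376    0.0803    0.1558    0.1880    1.1113    0.1165    0.1520]
  [  0.0879    0.1253    0.1056    0.1577    0.1347    0.1038    1.1065    0.1479]
  [  0.1685    0.1407    0.1183    0.1371    0.1612    0.0648    0.0609    1.1667]
Total output x = L · d:
  x_0 = 1.0682·76 + 0.1407·29 + 0.0812·8 + 0.0933·11 + 0.1669·84 + 0.0831·61 + 0.1422·7 + 0.0870·92 = 115.0306
  x_1 = 0.1547·76 + 1.0892·29 + 0.1246·8 + 0.1558·11 + 0.1397·84 + 0.1142·61 + 0.0923·7 + 0.1271·92 = 77.0915
  x_2 = 0.0858·76 + 0.0792·29 + 1.0982·8 + 0.1060·11 + 0.1445·84 + 0.0660·61 + 0.0885·7 + 0.1459·92 = 48.9723
  x_3 = 0.1399·76 + 0.0687·29 + 0.0554·8 + 1.1111·11 + 0.1115·84 + 0.0640·61 + 0.0901·7 + 0.1310·92 = 51.2426
  x_4 = 0.1554·76 + 0.1382·29 + 0.0625·8 + 0.1463·11 + 1.1772·84 + 0.1065·61 + 0.0914·7 + 0.0905·92 = 132.2760
  x_5 = 0.1649·76 + 0.1376·29 + 0.0803·8 + 0.1558·11 + 0.1880·84 + 1.1113·61 + 0.1165·7 + 0.1520·92 = 117.2624
  x_6 = 0.0879·76 + 0.1253·29 + 0.1056·8 + 0.1577·11 + 0.1347·84 + 0.1038·61 + 1.1065·7 + 0.1479·92 = 51.9008
  x_7 = 0.1685·76 + 0.1407·29 + 0.1183·8 + 0.1371·11 + 0.1612·84 + 0.0648·61 + 0.0609·7 + 1.1667·92 = 144.5908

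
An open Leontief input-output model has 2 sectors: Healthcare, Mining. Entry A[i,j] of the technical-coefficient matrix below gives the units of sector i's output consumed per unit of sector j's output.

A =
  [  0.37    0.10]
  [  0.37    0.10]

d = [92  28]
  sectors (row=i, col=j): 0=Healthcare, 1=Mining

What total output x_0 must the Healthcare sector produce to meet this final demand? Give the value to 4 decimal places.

Form M = I − A:
  [  0.63   -0.10]
  [ -0.37    0.90]
Leontief inverse L = M⁻¹:
  [  1.6981    0.1887]
  [  0.6981    1.1887]
Total output x = L · d:
  x_0 = 1.6981·92 + 0.1887·28 = 161.5094
  x_1 = 0.6981·92 + 1.1887·28 = 97.5094

161.5094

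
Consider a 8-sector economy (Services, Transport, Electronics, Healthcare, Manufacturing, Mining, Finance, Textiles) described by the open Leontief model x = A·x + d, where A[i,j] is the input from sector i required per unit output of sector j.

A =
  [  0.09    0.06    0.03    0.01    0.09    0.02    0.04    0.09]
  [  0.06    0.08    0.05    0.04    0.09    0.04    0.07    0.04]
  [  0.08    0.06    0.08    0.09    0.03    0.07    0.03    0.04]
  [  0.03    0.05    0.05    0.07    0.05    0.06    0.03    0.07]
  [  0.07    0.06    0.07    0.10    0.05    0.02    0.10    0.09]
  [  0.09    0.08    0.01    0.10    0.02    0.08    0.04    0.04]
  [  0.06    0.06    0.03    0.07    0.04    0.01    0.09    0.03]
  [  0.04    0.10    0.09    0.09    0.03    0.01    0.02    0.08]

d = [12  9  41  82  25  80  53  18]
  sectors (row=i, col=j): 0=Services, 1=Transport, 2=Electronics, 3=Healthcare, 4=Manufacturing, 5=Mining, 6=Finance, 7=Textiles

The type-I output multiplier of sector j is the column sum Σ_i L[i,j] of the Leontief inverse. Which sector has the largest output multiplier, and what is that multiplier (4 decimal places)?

Healthcare (2.0260)

Form M = I − A:
  [  0.91   -0.06   -0.03   -0.01   -0.09   -0.02   -0.04   -0.09]
  [ -0.06    0.92   -0.05   -0.04   -0.09   -0.04   -0.07   -0.04]
  [ -0.08   -0.06    0.92   -0.09   -0.03   -0.07   -0.03   -0.04]
  [ -0.03   -0.05   -0.05    0.93   -0.05   -0.06   -0.03   -0.07]
  [ -0.07   -0.06   -0.07   -0.10    0.95   -0.02   -0.10   -0.09]
  [ -0.09   -0.08   -0.01   -0.10   -0.02    0.92   -0.04   -0.04]
  [ -0.06   -0.06   -0.03   -0.07   -0.04   -0.01    0.91   -0.03]
  [ -0.04   -0.10   -0.09   -0.09   -0.03   -0.01   -0.02    0.92]
Leontief inverse L = M⁻¹:
  [  1.1417    0.1164    0.0744    0.0638    0.1339    0.0451    0.0835    0.1426]
  [  0.1163    1.1392    0.0953    0.0998    0.1367    0.0711    0.1194    0.0930]
  [  0.1369    0.1195    1.1245    0.1496    0.0759    0.1069    0.0723    0.0933]
  [  0.0770    0.1026    0.0904    1.1247    0.0875    0.0903    0.0675    0.1162]
  [  0.1323    0.1293    0.1250    0.1699    1.1027    0.0564    0.1525    0.1522]
  [  0.1430    0.1373    0.0492    0.1540    0.0660    1.1131    0.0817    0.0913]
  [  0.1038    0.1070    0.0658    0.1163    0.0787    0.0343    1.1295    0.0725]
  [  0.0913    0.1586    0.1385    0.1480    0.0750    0.0437    0.0607    1.1313]
Total output x = L · d:
  x_0 = 1.1417·12 + 0.1164·9 + 0.0744·41 + 0.0638·82 + 0.1339·25 + 0.0451·80 + 0.0835·53 + 0.1426·18 = 36.9760
  x_1 = 0.1163·12 + 1.1392·9 + 0.0953·41 + 0.0998·82 + 0.1367·25 + 0.0711·80 + 0.1194·53 + 0.0930·18 = 40.8408
  x_2 = 0.1369·12 + 0.1195·9 + 1.1245·41 + 0.1496·82 + 0.0759·25 + 0.1069·80 + 0.0723·53 + 0.0933·18 = 77.0508
  x_3 = 0.0770·12 + 0.1026·9 + 0.0904·41 + 1.1247·82 + 0.0875·25 + 0.0903·80 + 0.0675·53 + 0.1162·18 = 112.8550
  x_4 = 0.1323·12 + 0.1293·9 + 0.1250·41 + 0.1699·82 + 1.1027·25 + 0.0564·80 + 0.1525·53 + 0.1522·18 = 64.7064
  x_5 = 0.1430·12 + 0.1373·9 + 0.0492·41 + 0.1540·82 + 0.0660·25 + 1.1131·80 + 0.0817·53 + 0.0913·18 = 114.2712
  x_6 = 0.1038·12 + 0.1070·9 + 0.0658·41 + 0.1163·82 + 0.0787·25 + 0.0343·80 + 1.1295·53 + 0.0725·18 = 80.3187
  x_7 = 0.0913·12 + 0.1586·9 + 0.1385·41 + 0.1480·82 + 0.0750·25 + 0.0437·80 + 0.0607·53 + 1.1313·18 = 49.2880
Output multipliers (column sums of L):
  Services: 1.9424
  Transport: 2.0099
  Electronics: 1.7630
  Healthcare: 2.0260
  Manufacturing: 1.7564
  Mining: 1.5608
  Finance: 1.7670
  Textiles: 1.8925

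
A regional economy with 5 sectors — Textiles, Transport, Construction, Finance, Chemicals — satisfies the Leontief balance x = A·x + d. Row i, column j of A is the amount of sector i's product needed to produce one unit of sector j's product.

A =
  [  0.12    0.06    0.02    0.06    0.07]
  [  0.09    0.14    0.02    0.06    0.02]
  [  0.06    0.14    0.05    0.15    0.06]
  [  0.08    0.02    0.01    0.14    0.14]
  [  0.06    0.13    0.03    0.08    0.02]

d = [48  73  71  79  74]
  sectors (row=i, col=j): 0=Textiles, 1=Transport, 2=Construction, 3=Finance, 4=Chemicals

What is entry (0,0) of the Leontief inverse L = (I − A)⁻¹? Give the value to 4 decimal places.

L[0,0] = 1.1655

Form M = I − A:
  [  0.88   -0.06   -0.02   -0.06   -0.07]
  [ -0.09    0.86   -0.02   -0.06   -0.02]
  [ -0.06   -0.14    0.95   -0.15   -0.06]
  [ -0.08   -0.02   -0.01    0.86   -0.14]
  [ -0.06   -0.13   -0.03   -0.08    0.98]
Leontief inverse L = M⁻¹:
  [  1.1655    0.1042    0.0310    0.1035    0.1021]
  [  0.1363    1.1873    0.0305    0.1024    0.0505]
  [  0.1207    0.2034    1.0652    0.2186    0.1092]
  [  0.1299    0.0683    0.0226    1.1976    0.1831]
  [  0.1037    0.1757    0.0404    0.1244    1.0516]
Total output x = L · d:
  x_0 = 1.1655·48 + 0.1042·73 + 0.0310·71 + 0.1035·79 + 0.1021·74 = 81.4836
  x_1 = 0.1363·48 + 1.1873·73 + 0.0305·71 + 0.1024·79 + 0.0505·74 = 107.1991
  x_2 = 0.1207·48 + 0.2034·73 + 1.0652·71 + 0.2186·79 + 0.1092·74 = 121.6243
  x_3 = 0.1299·48 + 0.0683·73 + 0.0226·71 + 1.1976·79 + 0.1831·74 = 120.9808
  x_4 = 0.1037·48 + 0.1757·73 + 0.0404·71 + 0.1244·79 + 1.0516·74 = 108.3185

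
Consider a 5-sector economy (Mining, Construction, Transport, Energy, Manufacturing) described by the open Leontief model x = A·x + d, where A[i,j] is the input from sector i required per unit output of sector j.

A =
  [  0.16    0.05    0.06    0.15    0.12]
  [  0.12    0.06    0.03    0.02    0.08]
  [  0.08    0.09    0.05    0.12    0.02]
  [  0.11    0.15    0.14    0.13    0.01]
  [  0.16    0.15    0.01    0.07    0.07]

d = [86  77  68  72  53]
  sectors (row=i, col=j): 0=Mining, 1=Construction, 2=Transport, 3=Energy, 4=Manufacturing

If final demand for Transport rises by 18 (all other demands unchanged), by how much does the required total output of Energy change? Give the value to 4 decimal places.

Form M = I − A:
  [  0.84   -0.05   -0.06   -0.15   -0.12]
  [ -0.12    0.94   -0.03   -0.02   -0.08]
  [ -0.08   -0.09    0.95   -0.12   -0.02]
  [ -0.11   -0.15   -0.14    0.87   -0.01]
  [ -0.16   -0.15   -0.01   -0.07    0.93]
Leontief inverse L = M⁻¹:
  [  1.2934    0.1518    0.1266    0.2589    0.1855]
  [  0.1984    1.1123    0.0605    0.0780    0.1234]
  [  0.1621    0.1530    1.0960    0.1874    0.0597]
  [  0.2270    0.2382    0.2035    1.2275    0.0674]
  [  0.2734    0.2251    0.0586    0.1515    1.1328]
Total output x = L · d:
  x_0 = 1.2934·86 + 0.1518·77 + 0.1266·68 + 0.2589·72 + 0.1855·53 = 160.0044
  x_1 = 0.1984·86 + 1.1123·77 + 0.0605·68 + 0.0780·72 + 0.1234·53 = 118.9817
  x_2 = 0.1621·86 + 0.1530·77 + 1.0960·68 + 0.1874·72 + 0.0597·53 = 116.9072
  x_3 = 0.2270·86 + 0.2382·77 + 0.2035·68 + 1.2275·72 + 0.0674·53 = 143.6466
  x_4 = 0.2734·86 + 0.2251·77 + 0.0586·68 + 0.1515·72 + 1.1328·53 = 115.7767
Δx_3 = L[3,2] · Δd_2 = 0.2035 · 18 = 3.6623

3.6623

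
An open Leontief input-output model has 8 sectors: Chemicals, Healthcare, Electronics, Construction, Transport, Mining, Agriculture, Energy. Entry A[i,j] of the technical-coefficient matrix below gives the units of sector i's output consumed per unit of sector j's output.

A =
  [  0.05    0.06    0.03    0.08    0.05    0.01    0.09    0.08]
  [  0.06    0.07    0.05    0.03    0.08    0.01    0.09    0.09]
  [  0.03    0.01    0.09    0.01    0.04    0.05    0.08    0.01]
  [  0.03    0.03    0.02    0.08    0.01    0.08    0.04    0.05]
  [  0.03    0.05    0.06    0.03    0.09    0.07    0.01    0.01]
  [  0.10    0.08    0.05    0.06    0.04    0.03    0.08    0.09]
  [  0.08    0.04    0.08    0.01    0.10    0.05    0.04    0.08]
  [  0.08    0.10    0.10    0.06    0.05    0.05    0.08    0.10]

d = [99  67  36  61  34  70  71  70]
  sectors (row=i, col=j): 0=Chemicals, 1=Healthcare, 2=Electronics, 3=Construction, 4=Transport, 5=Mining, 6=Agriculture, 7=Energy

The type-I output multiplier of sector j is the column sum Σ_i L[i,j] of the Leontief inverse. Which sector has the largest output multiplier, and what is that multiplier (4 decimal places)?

Agriculture (1.9222)

Form M = I − A:
  [  0.95   -0.06   -0.03   -0.08   -0.05   -0.01   -0.09   -0.08]
  [ -0.06    0.93   -0.05   -0.03   -0.08   -0.01   -0.09   -0.09]
  [ -0.03   -0.01    0.91   -0.01   -0.04   -0.05   -0.08   -0.01]
  [ -0.03   -0.03   -0.02    0.92   -0.01   -0.08   -0.04   -0.05]
  [ -0.03   -0.05   -0.06   -0.03    0.91   -0.07   -0.01   -0.01]
  [ -0.10   -0.08   -0.05   -0.06   -0.04    0.97   -0.08   -0.09]
  [ -0.08   -0.04   -0.08   -0.01   -0.10   -0.05    0.96   -0.08]
  [ -0.08   -0.10   -0.10   -0.06   -0.05   -0.05   -0.08    0.90]
Leontief inverse L = M⁻¹:
  [  1.0967    0.1052    0.0807    0.1162    0.0992    0.0474    0.1404    0.1337]
  [  0.1099    1.1190    0.1069    0.0659    0.1358    0.0484    0.1445    0.1457]
  [  0.0624    0.0371    1.1275    0.0302    0.0748    0.0751    0.1151    0.0420]
  [  0.0685    0.0660    0.0565    1.1111    0.0430    0.1080    0.0808    0.0935]
  [  0.0636    0.0827    0.0966    0.0558    1.1265    0.0971    0.0476    0.0446]
  [  0.1563    0.1349    0.1098    0.1039    0.0978    1.0706    0.1440    0.1553]
  [  0.1287    0.0883    0.1358    0.0468    0.1528    0.0874    1.0952    0.1322]
  [  0.1449    0.1621    0.1716    0.1081    0.1167    0.0978    0.1547    1.1729]
Total output x = L · d:
  x_0 = 1.0967·99 + 0.1052·67 + 0.0807·36 + 0.1162·61 + 0.0992·34 + 0.0474·70 + 0.1404·71 + 0.1337·70 = 151.6307
  x_1 = 0.1099·99 + 1.1190·67 + 0.1069·36 + 0.0659·61 + 0.1358·34 + 0.0484·70 + 0.1445·71 + 0.1457·70 = 122.1813
  x_2 = 0.0624·99 + 0.0371·67 + 1.1275·36 + 0.0302·61 + 0.0748·34 + 0.0751·70 + 0.1151·71 + 0.0420·70 = 70.0120
  x_3 = 0.0685·99 + 0.0660·67 + 0.0565·36 + 1.1111·61 + 0.0430·34 + 0.1080·70 + 0.0808·71 + 0.0935·70 = 102.3189
  x_4 = 0.0636·99 + 0.0827·67 + 0.0966·36 + 0.0558·61 + 1.1265·34 + 0.0971·70 + 0.0476·71 + 0.0446·70 = 70.3138
  x_5 = 0.1563·99 + 0.1349·67 + 0.1098·36 + 0.1039·61 + 0.0978·34 + 1.0706·70 + 0.1440·71 + 0.1553·70 = 134.1614
  x_6 = 0.1287·99 + 0.0883·67 + 0.1358·36 + 0.0468·61 + 0.1528·34 + 0.0874·70 + 1.0952·71 + 0.1322·70 = 124.7204
  x_7 = 0.1449·99 + 0.1621·67 + 0.1716·36 + 0.1081·61 + 0.1167·34 + 0.0978·70 + 0.1547·71 + 1.1729·70 = 141.8781
Output multipliers (column sums of L):
  Chemicals: 1.8309
  Healthcare: 1.7953
  Electronics: 1.8853
  Construction: 1.6379
  Transport: 1.8466
  Mining: 1.6319
  Agriculture: 1.9222
  Energy: 1.9199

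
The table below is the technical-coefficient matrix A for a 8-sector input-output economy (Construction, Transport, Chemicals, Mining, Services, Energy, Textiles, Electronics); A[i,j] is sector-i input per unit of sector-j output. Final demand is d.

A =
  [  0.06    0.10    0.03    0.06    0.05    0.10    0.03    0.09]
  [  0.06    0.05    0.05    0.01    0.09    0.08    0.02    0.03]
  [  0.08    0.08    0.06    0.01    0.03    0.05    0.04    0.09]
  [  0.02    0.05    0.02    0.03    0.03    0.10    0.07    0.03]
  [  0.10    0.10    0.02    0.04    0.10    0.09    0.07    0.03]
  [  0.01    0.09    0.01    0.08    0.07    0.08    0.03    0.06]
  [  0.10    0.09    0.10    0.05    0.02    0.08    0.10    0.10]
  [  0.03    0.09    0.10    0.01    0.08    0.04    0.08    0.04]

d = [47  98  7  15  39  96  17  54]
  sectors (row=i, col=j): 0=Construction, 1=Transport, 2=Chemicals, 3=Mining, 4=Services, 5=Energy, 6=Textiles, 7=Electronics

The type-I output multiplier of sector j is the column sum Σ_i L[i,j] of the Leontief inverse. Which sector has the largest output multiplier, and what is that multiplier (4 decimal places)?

Transport (2.2358)

Form M = I − A:
  [  0.94   -0.10   -0.03   -0.06   -0.05   -0.10   -0.03   -0.09]
  [ -0.06    0.95   -0.05   -0.01   -0.09   -0.08   -0.02   -0.03]
  [ -0.08   -0.08    0.94   -0.01   -0.03   -0.05   -0.04   -0.09]
  [ -0.02   -0.05   -0.02    0.97   -0.03   -0.10   -0.07   -0.03]
  [ -0.10   -0.10   -0.02   -0.04    0.90   -0.09   -0.07   -0.03]
  [ -0.01   -0.09   -0.01   -0.08   -0.07    0.92   -0.03   -0.06]
  [ -0.10   -0.09   -0.10   -0.05   -0.02   -0.08    0.90   -0.10]
  [ -0.03   -0.09   -0.10   -0.01   -0.08   -0.04   -0.08    0.96]
Leontief inverse L = M⁻¹:
  [  1.1104    0.1777    0.0747    0.0959    0.1131    0.1748    0.0790    0.1423]
  [  0.1034    1.1125    0.0815    0.0395    0.1395    0.1384    0.0568    0.0723]
  [  0.1274    0.1487    1.1032    0.0392    0.0830    0.1123    0.0822    0.1394]
  [  0.0561    0.1043    0.0515    1.0576    0.0708    0.1520    0.1055    0.0691]
  [  0.1615    0.1867    0.0663    0.0825    1.1681    0.1753    0.1236    0.0901]
  [  0.0520    0.1525    0.0452    0.1093    0.1227    1.1428    0.0722    0.1001]
  [  0.1690    0.1893    0.1637    0.0938    0.0917    0.1717    1.1639    0.1749]
  [  0.0880    0.1641    0.1465    0.0411    0.1361    0.1083    0.1278    1.0944]
Total output x = L · d:
  x_0 = 1.1104·47 + 0.1777·98 + 0.0747·7 + 0.0959·15 + 0.1131·39 + 0.1748·96 + 0.0790·17 + 0.1423·54 = 101.7831
  x_1 = 0.1034·47 + 1.1125·98 + 0.0815·7 + 0.0395·15 + 0.1395·39 + 0.1384·96 + 0.0568·17 + 0.0723·54 = 138.6443
  x_2 = 0.1274·47 + 0.1487·98 + 1.1032·7 + 0.0392·15 + 0.0830·39 + 0.1123·96 + 0.0822·17 + 0.1394·54 = 51.8229
  x_3 = 0.0561·47 + 0.1043·98 + 0.0515·7 + 1.0576·15 + 0.0708·39 + 0.1520·96 + 0.1055·17 + 0.0691·54 = 51.9670
  x_4 = 0.1615·47 + 0.1867·98 + 0.0663·7 + 0.0825·15 + 1.1681·39 + 0.1753·96 + 0.1236·17 + 0.0901·54 = 96.9428
  x_5 = 0.0520·47 + 0.1525·98 + 0.0452·7 + 0.1093·15 + 0.1227·39 + 1.1428·96 + 0.0722·17 + 0.1001·54 = 140.4749
  x_6 = 0.1690·47 + 0.1893·98 + 0.1637·7 + 0.0938·15 + 0.0917·39 + 0.1717·96 + 1.1639·17 + 0.1749·54 = 78.3295
  x_7 = 0.0880·47 + 0.1641·98 + 0.1465·7 + 0.0411·15 + 0.1361·39 + 0.1083·96 + 0.1278·17 + 1.0944·54 = 98.8273
Output multipliers (column sums of L):
  Construction: 1.8678
  Transport: 2.2358
  Chemicals: 1.7326
  Mining: 1.5589
  Services: 1.9250
  Energy: 2.1756
  Textiles: 1.8109
  Electronics: 1.8826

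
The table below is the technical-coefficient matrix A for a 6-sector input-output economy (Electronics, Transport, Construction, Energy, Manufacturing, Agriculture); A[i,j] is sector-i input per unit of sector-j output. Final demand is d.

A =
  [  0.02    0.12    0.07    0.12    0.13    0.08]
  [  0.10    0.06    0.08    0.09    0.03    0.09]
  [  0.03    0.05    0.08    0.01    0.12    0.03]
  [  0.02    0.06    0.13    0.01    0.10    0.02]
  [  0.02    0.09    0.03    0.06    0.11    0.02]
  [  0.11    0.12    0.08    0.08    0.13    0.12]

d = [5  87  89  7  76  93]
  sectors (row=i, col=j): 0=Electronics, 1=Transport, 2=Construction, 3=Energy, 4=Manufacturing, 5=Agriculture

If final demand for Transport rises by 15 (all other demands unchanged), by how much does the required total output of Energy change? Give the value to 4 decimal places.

Form M = I − A:
  [  0.98   -0.12   -0.07   -0.12   -0.13   -0.08]
  [ -0.10    0.94   -0.08   -0.09   -0.03   -0.09]
  [ -0.03   -0.05    0.92   -0.01   -0.12   -0.03]
  [ -0.02   -0.06   -0.13    0.99   -0.10   -0.02]
  [ -0.02   -0.09   -0.03   -0.06    0.89   -0.02]
  [ -0.11   -0.12   -0.08   -0.08   -0.13    0.88]
Leontief inverse L = M⁻¹:
  [  1.0670    0.1924    0.1407    0.1721    0.2197    0.1304]
  [  0.1401    1.1268    0.1440    0.1390    0.1137    0.1386]
  [  0.0545    0.0930    1.1157    0.0416    0.1746    0.0574]
  [  0.0453    0.1022    0.1685    1.0399    0.1566    0.0475]
  [  0.0468    0.1331    0.0704    0.0929    1.1620    0.0488]
  [  0.1685    0.2151    0.1644    0.1525    0.2447    1.1883]
Total output x = L · d:
  x_0 = 1.0670·5 + 0.1924·87 + 0.1407·89 + 0.1721·7 + 0.2197·76 + 0.1304·93 = 64.6199
  x_1 = 0.1401·5 + 1.1268·87 + 0.1440·89 + 0.1390·7 + 0.1137·76 + 0.1386·93 = 134.0657
  x_2 = 0.0545·5 + 0.0930·87 + 1.1157·89 + 0.0416·7 + 0.1746·76 + 0.0574·93 = 126.5647
  x_3 = 0.0453·5 + 0.1022·87 + 0.1685·89 + 1.0399·7 + 0.1566·76 + 0.0475·93 = 47.7121
  x_4 = 0.0468·5 + 0.1331·87 + 0.0704·89 + 0.0929·7 + 1.1620·76 + 0.0488·93 = 111.5790
  x_5 = 0.1685·5 + 0.2151·87 + 0.1644·89 + 0.1525·7 + 0.2447·76 + 1.1883·93 = 164.3676
Δx_3 = L[3,1] · Δd_1 = 0.1022 · 15 = 1.5328

1.5328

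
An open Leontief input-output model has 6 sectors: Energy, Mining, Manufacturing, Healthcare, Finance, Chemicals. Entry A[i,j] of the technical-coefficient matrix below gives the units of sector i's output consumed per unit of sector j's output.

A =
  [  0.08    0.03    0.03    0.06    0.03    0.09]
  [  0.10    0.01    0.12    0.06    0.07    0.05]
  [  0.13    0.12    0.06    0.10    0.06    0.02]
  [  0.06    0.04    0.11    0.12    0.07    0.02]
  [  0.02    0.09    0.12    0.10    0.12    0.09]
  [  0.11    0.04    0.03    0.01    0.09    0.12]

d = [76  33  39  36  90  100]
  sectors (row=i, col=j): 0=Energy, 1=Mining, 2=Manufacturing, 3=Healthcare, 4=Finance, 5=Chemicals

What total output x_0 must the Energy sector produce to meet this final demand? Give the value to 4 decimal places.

112.7342

Form M = I − A:
  [  0.92   -0.03   -0.03   -0.06   -0.03   -0.09]
  [ -0.10    0.99   -0.12   -0.06   -0.07   -0.05]
  [ -0.13   -0.12    0.94   -0.10   -0.06   -0.02]
  [ -0.06   -0.04   -0.11    0.88   -0.07   -0.02]
  [ -0.02   -0.09   -0.12   -0.10    0.88   -0.09]
  [ -0.11   -0.04   -0.03   -0.01   -0.09    0.88]
Leontief inverse L = M⁻¹:
  [  1.1261    0.0577    0.0676    0.0977    0.0686    0.1292]
  [  0.1607    1.0553    0.1719    0.1172    0.1202    0.0953]
  [  0.1990    0.1630    1.1278    0.1670    0.1172    0.0710]
  [  0.1207    0.0859    0.1711    1.1846    0.1230    0.0606]
  [  0.0999    0.1491    0.2002    0.1772    1.1947    0.1494]
  [  0.1664    0.0770    0.0771    0.0548    0.1416    1.1752]
Total output x = L · d:
  x_0 = 1.1261·76 + 0.0577·33 + 0.0676·39 + 0.0977·36 + 0.0686·90 + 0.1292·100 = 112.7342
  x_1 = 0.1607·76 + 1.0553·33 + 0.1719·39 + 0.1172·36 + 0.1202·90 + 0.0953·100 = 78.3048
  x_2 = 0.1990·76 + 0.1630·33 + 1.1278·39 + 0.1670·36 + 0.1172·90 + 0.0710·100 = 88.1451
  x_3 = 0.1207·76 + 0.0859·33 + 0.1711·39 + 1.1846·36 + 0.1230·90 + 0.0606·100 = 78.4574
  x_4 = 0.0999·76 + 0.1491·33 + 0.2002·39 + 0.1772·36 + 1.1947·90 + 0.1494·100 = 149.1646
  x_5 = 0.1664·76 + 0.0770·33 + 0.0771·39 + 0.0548·36 + 0.1416·90 + 1.1752·100 = 150.4394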